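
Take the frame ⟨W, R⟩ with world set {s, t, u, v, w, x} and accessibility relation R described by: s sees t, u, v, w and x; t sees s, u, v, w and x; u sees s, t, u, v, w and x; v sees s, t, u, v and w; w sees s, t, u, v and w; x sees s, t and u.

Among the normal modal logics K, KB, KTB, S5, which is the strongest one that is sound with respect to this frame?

Symmetric (axiom B): yes — every pair in R has its reverse in R.
Reflexive (axiom T): no — s is not related to itself.
Euclidean (axiom 5): no — s R v and s R x, but not v R x.
So F validates K, KB; KTB would additionally require R to be reflexive. The strongest is KB.

KB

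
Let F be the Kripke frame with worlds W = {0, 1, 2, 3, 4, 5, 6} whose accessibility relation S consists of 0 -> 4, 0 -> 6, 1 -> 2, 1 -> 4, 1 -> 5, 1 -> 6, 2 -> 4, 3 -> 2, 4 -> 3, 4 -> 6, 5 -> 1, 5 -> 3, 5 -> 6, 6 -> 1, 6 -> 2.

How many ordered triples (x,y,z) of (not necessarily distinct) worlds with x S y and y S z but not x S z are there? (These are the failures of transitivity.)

Enumerating: (0,4,3), (0,6,1), (0,6,2), (1,4,3), (1,5,1), (1,5,3), (1,6,1), (2,4,3), (2,4,6), (3,2,4), (4,3,2), (4,6,1), … and 10 more.
Total: 22.

22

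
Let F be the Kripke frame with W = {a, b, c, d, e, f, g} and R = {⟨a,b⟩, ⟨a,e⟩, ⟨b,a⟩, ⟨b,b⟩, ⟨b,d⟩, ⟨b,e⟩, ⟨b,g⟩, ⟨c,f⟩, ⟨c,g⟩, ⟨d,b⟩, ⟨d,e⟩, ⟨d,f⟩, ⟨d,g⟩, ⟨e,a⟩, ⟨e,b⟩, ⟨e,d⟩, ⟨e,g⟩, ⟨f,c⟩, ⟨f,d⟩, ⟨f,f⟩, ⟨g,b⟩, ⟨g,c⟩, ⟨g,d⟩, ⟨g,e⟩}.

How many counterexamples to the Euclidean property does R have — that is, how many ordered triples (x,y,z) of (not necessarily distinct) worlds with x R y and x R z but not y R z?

40

Enumerating: (a,e,e), (b,a,a), (b,a,d), (b,a,g), (b,d,a), (b,d,d), (b,e,e), (b,g,a), (b,g,g), (c,f,g), (c,g,f), (c,g,g), … and 28 more.
Total: 40.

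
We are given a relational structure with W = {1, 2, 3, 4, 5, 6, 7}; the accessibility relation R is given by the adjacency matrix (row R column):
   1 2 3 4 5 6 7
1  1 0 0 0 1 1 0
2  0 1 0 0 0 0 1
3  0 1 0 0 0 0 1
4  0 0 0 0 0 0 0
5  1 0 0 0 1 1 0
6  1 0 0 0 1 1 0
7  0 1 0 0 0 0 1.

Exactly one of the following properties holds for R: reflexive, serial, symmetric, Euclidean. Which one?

Euclidean

Reflexive: no — 3 is not related to itself.
Serial: no — 4 has no R-successor.
Symmetric: no — 3 R 2 but not 2 R 3.
Euclidean: yes — any two successors of a common world are R-related.
Only Euclidean holds.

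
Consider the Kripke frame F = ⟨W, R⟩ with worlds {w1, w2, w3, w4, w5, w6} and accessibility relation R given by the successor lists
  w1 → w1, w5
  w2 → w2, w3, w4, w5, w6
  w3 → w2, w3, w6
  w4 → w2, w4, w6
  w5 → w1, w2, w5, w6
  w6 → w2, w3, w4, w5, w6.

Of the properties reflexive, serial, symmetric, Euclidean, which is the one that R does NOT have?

Euclidean

Reflexive: yes — every world is R-related to itself.
Serial: yes — every world has a successor (e.g. w1 R w1).
Symmetric: yes — every pair in R has its reverse in R.
Euclidean: no — w2 R w3 and w2 R w4, but not w3 R w4.
Only Euclidean fails.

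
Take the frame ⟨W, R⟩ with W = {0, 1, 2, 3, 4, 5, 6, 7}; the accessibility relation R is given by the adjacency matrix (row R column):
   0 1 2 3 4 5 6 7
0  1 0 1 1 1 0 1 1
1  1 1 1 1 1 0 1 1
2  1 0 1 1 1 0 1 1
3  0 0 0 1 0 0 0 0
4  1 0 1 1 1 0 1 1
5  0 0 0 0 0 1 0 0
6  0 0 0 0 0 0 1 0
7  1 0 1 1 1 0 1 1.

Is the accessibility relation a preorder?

Reflexive: yes — every world is R-related to itself.
Transitive: yes — every two-step R-path is closed by a direct edge.
So R is a preorder.

Yes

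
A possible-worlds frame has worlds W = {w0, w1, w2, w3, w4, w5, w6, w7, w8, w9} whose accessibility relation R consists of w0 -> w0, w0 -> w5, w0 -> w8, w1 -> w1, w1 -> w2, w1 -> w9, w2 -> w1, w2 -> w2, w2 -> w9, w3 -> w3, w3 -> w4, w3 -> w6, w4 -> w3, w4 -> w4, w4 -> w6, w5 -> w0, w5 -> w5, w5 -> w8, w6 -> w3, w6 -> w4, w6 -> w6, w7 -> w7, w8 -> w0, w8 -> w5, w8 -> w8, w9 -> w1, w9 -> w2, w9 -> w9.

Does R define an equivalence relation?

Reflexive: yes — every world is R-related to itself.
Symmetric: yes — every pair in R has its reverse in R.
Transitive: yes — every two-step R-path is closed by a direct edge.
So R is an equivalence relation.

Yes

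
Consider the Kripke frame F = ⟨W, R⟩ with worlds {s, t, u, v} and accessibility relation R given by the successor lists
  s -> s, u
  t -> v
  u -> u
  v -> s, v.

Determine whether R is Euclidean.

No

Euclidean: no — s R u and s R s, but not u R s.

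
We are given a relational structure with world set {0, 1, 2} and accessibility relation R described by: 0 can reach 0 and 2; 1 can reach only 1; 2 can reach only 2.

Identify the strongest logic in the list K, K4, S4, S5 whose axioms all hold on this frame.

Transitive (axiom 4): yes — every two-step R-path is closed by a direct edge.
Reflexive (axiom T): yes — every world is R-related to itself.
Euclidean (axiom 5): no — 0 R 2 and 0 R 0, but not 2 R 0.
So F validates K, K4, S4; S5 would additionally require R to be Euclidean. The strongest is S4.

S4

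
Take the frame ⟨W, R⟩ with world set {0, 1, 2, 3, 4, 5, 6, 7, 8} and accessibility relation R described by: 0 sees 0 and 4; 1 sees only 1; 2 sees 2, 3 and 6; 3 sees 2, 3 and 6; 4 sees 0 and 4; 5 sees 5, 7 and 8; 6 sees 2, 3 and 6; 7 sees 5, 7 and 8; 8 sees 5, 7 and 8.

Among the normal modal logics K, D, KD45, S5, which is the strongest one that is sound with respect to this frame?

S5

Serial (axiom D): yes — every world has a successor (e.g. 0 R 0).
Euclidean (axiom 5): yes — any two successors of a common world are R-related.
Transitive (axiom 4): yes — every two-step R-path is closed by a direct edge.
Reflexive (axiom T): yes — every world is R-related to itself.
So F validates K, D, KD45, S5. The strongest is S5.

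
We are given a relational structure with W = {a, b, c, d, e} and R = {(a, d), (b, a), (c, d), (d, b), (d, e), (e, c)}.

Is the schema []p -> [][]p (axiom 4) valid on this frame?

By correspondence theory, 4 is valid on a frame iff R is transitive.
Transitive: no — a R d and d R b, but not a R b.

No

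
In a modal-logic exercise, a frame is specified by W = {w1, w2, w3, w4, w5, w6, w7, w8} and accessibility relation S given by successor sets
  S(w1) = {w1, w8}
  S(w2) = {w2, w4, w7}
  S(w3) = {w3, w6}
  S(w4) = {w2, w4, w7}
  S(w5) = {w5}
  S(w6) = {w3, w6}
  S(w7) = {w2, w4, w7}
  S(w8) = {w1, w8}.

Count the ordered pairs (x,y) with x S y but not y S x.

S is symmetric; there are no such tuples.

0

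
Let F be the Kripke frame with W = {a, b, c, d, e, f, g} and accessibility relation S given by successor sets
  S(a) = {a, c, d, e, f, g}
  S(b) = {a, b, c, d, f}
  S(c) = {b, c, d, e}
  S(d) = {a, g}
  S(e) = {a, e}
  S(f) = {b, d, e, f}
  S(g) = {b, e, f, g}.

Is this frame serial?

Yes

Serial: yes — every world has a successor (e.g. a S a).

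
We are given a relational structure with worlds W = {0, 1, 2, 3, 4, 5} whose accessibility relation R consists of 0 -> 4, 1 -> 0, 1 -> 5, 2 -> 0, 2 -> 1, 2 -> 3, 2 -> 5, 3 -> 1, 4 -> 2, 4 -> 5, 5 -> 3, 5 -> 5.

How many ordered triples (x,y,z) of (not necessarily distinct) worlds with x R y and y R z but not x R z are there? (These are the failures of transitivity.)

12

Enumerating: (0,4,2), (0,4,5), (1,0,4), (1,5,3), (2,0,4), (3,1,0), (3,1,5), (4,2,0), (4,2,1), (4,2,3), (4,5,3), (5,3,1).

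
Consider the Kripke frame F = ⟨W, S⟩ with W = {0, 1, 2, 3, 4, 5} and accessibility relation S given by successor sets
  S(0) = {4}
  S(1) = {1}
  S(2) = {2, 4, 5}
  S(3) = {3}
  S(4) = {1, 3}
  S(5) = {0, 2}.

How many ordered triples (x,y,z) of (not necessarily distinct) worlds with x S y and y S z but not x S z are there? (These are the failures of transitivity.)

8

Enumerating: (0,4,1), (0,4,3), (2,4,1), (2,4,3), (2,5,0), (5,0,4), (5,2,4), (5,2,5).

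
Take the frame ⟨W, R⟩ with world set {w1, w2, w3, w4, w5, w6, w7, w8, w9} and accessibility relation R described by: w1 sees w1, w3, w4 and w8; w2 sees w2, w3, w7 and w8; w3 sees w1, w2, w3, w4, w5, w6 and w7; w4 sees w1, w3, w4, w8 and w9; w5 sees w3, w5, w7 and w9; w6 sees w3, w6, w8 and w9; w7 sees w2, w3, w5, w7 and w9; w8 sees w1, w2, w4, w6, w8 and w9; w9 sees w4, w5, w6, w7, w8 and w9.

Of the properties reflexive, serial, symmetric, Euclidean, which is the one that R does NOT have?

Euclidean

Reflexive: yes — every world is R-related to itself.
Serial: yes — every world has a successor (e.g. w1 R w1).
Symmetric: yes — every pair in R has its reverse in R.
Euclidean: no — w1 R w3 and w1 R w8, but not w3 R w8.
Only Euclidean fails.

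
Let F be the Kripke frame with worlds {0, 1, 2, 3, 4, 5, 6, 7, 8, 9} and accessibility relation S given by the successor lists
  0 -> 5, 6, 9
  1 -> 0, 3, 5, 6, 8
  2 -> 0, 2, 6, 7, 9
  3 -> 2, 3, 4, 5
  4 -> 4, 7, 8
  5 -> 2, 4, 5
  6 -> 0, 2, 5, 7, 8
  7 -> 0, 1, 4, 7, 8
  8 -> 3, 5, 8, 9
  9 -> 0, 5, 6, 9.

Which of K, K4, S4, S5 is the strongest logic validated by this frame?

Transitive (axiom 4): no — 0 S 5 and 5 S 2, but not 0 S 2.
Reflexive (axiom T): no — 0 is not related to itself.
Euclidean (axiom 5): no — 0 S 5 and 0 S 6, but not 5 S 6.
So F validates K; K4 would additionally require S to be transitive. The strongest is K.

K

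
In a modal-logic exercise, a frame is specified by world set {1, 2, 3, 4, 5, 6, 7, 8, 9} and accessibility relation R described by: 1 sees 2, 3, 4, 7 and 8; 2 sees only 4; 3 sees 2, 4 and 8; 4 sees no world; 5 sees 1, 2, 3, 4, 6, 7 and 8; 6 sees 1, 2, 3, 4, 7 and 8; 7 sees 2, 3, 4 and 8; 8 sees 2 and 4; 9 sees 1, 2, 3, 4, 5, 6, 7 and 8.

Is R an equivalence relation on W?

No

Reflexive: no — 1 is not related to itself.
Symmetric: no — 1 R 2 but not 2 R 1.
Transitive: yes — every two-step R-path is closed by a direct edge.
So R is not an equivalence relation.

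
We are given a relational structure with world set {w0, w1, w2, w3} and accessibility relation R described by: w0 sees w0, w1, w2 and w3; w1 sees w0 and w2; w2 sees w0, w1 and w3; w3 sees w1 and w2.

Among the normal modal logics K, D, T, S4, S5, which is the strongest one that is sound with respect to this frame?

D

Serial (axiom D): yes — every world has a successor (e.g. w0 R w0).
Reflexive (axiom T): no — w1 is not related to itself.
Transitive (axiom 4): no — w1 R w0 and w0 R w3, but not w1 R w3.
Euclidean (axiom 5): no — w0 R w1 and w0 R w3, but not w1 R w3.
So F validates K, D; T would additionally require R to be reflexive. The strongest is D.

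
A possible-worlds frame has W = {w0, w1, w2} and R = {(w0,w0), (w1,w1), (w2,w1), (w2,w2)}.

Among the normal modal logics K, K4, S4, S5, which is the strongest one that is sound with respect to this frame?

Transitive (axiom 4): yes — every two-step R-path is closed by a direct edge.
Reflexive (axiom T): yes — every world is R-related to itself.
Euclidean (axiom 5): no — w2 R w1 and w2 R w2, but not w1 R w2.
So F validates K, K4, S4; S5 would additionally require R to be Euclidean. The strongest is S4.

S4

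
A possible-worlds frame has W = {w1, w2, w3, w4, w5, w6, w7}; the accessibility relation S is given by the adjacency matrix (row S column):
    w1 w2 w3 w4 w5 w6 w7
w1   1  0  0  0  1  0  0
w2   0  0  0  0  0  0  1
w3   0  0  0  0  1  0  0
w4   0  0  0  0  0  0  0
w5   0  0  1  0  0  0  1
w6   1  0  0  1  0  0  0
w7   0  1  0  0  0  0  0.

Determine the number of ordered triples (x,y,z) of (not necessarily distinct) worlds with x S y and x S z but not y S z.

Enumerating: (w1,w5,w1), (w1,w5,w5), (w2,w7,w7), (w3,w5,w5), (w5,w3,w3), (w5,w3,w7), (w5,w7,w3), (w5,w7,w7), (w6,w1,w4), (w6,w4,w1), (w6,w4,w4), (w7,w2,w2).

12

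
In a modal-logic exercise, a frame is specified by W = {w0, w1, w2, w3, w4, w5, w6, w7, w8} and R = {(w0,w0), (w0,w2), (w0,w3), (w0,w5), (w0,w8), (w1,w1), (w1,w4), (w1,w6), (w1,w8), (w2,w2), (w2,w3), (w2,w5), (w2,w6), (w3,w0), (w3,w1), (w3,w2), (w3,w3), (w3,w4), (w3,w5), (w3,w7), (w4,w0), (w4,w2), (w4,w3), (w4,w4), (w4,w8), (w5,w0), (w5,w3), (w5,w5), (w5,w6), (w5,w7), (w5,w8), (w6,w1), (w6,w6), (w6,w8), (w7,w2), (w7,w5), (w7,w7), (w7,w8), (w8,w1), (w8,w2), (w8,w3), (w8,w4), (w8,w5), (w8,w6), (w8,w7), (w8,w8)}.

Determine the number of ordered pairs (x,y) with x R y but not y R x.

13

Enumerating: (w0,w2), (w0,w8), (w1,w4), (w2,w5), (w2,w6), (w3,w1), (w3,w7), (w4,w0), (w4,w2), (w5,w6), (w7,w2), (w8,w2), (w8,w3).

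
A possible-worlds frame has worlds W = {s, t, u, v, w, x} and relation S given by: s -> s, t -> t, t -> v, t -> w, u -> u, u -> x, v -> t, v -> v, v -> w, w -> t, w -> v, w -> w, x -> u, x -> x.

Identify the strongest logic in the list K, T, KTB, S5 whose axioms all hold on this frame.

Reflexive (axiom T): yes — every world is S-related to itself.
Symmetric (axiom B): yes — every pair in S has its reverse in S.
Euclidean (axiom 5): yes — any two successors of a common world are S-related.
So F validates K, T, KTB, S5. The strongest is S5.

S5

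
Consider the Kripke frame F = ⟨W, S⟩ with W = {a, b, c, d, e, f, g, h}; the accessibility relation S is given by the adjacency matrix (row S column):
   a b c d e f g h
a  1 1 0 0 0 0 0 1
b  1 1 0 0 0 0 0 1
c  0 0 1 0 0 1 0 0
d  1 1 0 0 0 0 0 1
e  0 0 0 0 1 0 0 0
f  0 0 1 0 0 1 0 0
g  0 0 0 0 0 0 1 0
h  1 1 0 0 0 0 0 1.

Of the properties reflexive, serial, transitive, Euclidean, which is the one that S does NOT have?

Reflexive: no — d is not related to itself.
Serial: yes — every world has a successor (e.g. a S a).
Transitive: yes — every two-step S-path is closed by a direct edge.
Euclidean: yes — any two successors of a common world are S-related.
Only reflexive fails.

reflexive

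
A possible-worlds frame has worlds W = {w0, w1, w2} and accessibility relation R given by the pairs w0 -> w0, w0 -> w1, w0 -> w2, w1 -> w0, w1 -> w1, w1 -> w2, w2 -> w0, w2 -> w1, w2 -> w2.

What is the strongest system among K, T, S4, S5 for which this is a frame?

Reflexive (axiom T): yes — every world is R-related to itself.
Transitive (axiom 4): yes — every two-step R-path is closed by a direct edge.
Euclidean (axiom 5): yes — any two successors of a common world are R-related.
So F validates K, T, S4, S5. The strongest is S5.

S5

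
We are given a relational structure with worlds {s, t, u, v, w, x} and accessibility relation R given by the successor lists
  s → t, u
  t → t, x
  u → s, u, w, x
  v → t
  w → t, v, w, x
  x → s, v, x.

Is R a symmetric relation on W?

No

Symmetric: no — s R t but not t R s.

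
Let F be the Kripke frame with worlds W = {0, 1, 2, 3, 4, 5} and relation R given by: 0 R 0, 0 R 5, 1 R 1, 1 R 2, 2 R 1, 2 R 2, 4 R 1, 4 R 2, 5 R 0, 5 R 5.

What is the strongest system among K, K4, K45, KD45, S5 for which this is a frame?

K45

Transitive (axiom 4): yes — every two-step R-path is closed by a direct edge.
Euclidean (axiom 5): yes — any two successors of a common world are R-related.
Serial (axiom D): no — 3 has no R-successor.
Reflexive (axiom T): no — 3 is not related to itself.
So F validates K, K4, K45; KD45 would additionally require R to be serial. The strongest is K45.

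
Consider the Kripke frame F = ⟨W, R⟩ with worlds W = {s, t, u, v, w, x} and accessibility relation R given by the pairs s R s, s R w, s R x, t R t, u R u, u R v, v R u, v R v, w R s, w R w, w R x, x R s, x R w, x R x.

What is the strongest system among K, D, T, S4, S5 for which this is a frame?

Serial (axiom D): yes — every world has a successor (e.g. s R s).
Reflexive (axiom T): yes — every world is R-related to itself.
Transitive (axiom 4): yes — every two-step R-path is closed by a direct edge.
Euclidean (axiom 5): yes — any two successors of a common world are R-related.
So F validates K, D, T, S4, S5. The strongest is S5.

S5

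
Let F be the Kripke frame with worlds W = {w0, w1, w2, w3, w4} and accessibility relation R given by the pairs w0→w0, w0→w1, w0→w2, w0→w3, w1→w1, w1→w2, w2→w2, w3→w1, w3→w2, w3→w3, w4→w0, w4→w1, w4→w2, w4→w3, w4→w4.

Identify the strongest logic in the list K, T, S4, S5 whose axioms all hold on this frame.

Reflexive (axiom T): yes — every world is R-related to itself.
Transitive (axiom 4): yes — every two-step R-path is closed by a direct edge.
Euclidean (axiom 5): no — w0 R w1 and w0 R w3, but not w1 R w3.
So F validates K, T, S4; S5 would additionally require R to be Euclidean. The strongest is S4.

S4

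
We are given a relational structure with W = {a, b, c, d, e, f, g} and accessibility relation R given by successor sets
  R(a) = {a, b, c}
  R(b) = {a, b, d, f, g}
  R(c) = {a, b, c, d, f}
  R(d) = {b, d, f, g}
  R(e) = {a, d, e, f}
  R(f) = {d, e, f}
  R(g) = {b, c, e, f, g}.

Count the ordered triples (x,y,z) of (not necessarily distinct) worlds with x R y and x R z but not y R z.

Enumerating: (a,b,c), (b,a,d), (b,a,f), (b,a,g), (b,d,a), (b,f,a), (b,f,b), (b,f,g), (b,g,a), (b,g,d), (c,a,d), (c,a,f), … and 26 more.
Total: 38.

38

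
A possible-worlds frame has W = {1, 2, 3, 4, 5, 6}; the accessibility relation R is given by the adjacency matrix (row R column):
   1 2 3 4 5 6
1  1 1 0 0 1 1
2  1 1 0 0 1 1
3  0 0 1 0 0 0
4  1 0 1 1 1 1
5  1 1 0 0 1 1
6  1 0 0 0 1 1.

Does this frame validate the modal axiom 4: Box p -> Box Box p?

No

Axiom 4 corresponds to the accessibility relation being transitive.
Transitive: no — 4 R 1 and 1 R 2, but not 4 R 2.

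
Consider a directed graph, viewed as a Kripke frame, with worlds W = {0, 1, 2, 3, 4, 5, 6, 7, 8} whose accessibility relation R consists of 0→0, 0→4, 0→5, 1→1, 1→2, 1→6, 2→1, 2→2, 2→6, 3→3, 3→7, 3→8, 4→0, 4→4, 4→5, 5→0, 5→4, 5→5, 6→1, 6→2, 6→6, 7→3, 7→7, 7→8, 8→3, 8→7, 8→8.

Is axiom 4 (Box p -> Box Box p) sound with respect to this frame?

By correspondence theory, 4 is valid on a frame iff R is transitive.
Transitive: yes — every two-step R-path is closed by a direct edge.

Yes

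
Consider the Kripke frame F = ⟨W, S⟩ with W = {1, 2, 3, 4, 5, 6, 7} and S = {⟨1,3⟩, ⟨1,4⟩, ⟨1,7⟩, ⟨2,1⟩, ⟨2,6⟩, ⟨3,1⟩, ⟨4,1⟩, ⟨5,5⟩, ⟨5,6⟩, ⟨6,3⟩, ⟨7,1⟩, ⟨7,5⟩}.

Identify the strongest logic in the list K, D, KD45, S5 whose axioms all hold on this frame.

D

Serial (axiom D): yes — every world has a successor (e.g. 1 S 3).
Euclidean (axiom 5): no — 1 S 3 and 1 S 4, but not 3 S 4.
Transitive (axiom 4): no — 1 S 7 and 7 S 5, but not 1 S 5.
Reflexive (axiom T): no — 1 is not related to itself.
So F validates K, D; KD45 would additionally require S to be Euclidean and transitive. The strongest is D.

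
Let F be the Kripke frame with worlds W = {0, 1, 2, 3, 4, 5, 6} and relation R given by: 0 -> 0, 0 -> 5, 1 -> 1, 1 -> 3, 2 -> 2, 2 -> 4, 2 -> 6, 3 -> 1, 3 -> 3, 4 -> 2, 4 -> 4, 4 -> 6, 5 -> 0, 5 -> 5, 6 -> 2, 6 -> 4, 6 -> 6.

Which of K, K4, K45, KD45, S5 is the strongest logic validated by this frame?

Transitive (axiom 4): yes — every two-step R-path is closed by a direct edge.
Euclidean (axiom 5): yes — any two successors of a common world are R-related.
Serial (axiom D): yes — every world has a successor (e.g. 0 R 0).
Reflexive (axiom T): yes — every world is R-related to itself.
So F validates K, K4, K45, KD45, S5. The strongest is S5.

S5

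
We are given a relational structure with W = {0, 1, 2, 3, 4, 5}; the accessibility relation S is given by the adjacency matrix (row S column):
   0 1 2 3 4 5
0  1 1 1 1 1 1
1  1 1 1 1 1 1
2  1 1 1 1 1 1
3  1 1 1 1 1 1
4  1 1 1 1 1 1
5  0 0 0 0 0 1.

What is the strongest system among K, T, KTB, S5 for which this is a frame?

Reflexive (axiom T): yes — every world is S-related to itself.
Symmetric (axiom B): no — 0 S 5 but not 5 S 0.
Euclidean (axiom 5): no — 0 S 5 and 0 S 1, but not 5 S 1.
So F validates K, T; KTB would additionally require S to be symmetric. The strongest is T.

T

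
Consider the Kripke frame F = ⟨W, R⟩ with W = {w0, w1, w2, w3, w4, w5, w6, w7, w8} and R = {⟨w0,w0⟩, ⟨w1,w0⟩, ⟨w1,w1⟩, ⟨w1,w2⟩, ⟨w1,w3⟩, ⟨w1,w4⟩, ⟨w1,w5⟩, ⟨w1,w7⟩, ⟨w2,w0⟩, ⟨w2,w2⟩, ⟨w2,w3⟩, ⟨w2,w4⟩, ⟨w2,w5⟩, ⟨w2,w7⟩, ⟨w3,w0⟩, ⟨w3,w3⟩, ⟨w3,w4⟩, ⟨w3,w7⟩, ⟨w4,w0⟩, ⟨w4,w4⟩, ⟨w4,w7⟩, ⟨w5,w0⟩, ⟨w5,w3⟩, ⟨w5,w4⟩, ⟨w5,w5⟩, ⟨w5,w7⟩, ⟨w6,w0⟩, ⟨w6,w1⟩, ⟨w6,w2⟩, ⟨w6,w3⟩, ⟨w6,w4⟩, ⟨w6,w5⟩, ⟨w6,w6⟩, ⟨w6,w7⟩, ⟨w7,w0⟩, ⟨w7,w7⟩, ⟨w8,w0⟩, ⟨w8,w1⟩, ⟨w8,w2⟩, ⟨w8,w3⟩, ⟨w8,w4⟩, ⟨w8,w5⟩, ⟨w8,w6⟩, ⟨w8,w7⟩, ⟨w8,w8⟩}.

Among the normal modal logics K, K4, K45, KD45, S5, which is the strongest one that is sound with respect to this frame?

Transitive (axiom 4): yes — every two-step R-path is closed by a direct edge.
Euclidean (axiom 5): no — w1 R w0 and w1 R w2, but not w0 R w2.
Serial (axiom D): yes — every world has a successor (e.g. w0 R w0).
Reflexive (axiom T): yes — every world is R-related to itself.
So F validates K, K4; K45 would additionally require R to be Euclidean. The strongest is K4.

K4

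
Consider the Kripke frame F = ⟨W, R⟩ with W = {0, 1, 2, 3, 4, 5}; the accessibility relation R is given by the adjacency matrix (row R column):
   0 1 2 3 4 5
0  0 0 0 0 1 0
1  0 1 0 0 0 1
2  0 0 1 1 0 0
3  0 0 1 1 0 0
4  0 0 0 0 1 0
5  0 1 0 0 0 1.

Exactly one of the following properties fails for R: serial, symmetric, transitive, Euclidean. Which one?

Serial: yes — every world has a successor (e.g. 0 R 4).
Symmetric: no — 0 R 4 but not 4 R 0.
Transitive: yes — every two-step R-path is closed by a direct edge.
Euclidean: yes — any two successors of a common world are R-related.
Only symmetric fails.

symmetric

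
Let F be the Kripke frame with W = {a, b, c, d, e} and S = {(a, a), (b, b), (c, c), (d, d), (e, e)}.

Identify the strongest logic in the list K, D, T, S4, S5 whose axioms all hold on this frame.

S5

Serial (axiom D): yes — every world has a successor (e.g. a S a).
Reflexive (axiom T): yes — every world is S-related to itself.
Transitive (axiom 4): yes — every two-step S-path is closed by a direct edge.
Euclidean (axiom 5): yes — any two successors of a common world are S-related.
So F validates K, D, T, S4, S5. The strongest is S5.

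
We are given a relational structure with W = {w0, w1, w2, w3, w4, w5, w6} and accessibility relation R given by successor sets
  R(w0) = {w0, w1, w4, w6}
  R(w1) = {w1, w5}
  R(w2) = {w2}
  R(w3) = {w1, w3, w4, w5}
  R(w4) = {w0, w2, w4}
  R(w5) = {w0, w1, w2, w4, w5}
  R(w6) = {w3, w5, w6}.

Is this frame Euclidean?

No

Euclidean: no — w0 R w1 and w0 R w4, but not w1 R w4.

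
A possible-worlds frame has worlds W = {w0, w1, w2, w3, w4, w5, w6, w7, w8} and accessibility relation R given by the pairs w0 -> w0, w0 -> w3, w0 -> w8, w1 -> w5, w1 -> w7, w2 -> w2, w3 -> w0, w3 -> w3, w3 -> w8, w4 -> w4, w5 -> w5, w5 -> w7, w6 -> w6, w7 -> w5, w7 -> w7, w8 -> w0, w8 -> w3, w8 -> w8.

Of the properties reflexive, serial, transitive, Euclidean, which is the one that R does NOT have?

reflexive

Reflexive: no — w1 is not related to itself.
Serial: yes — every world has a successor (e.g. w0 R w0).
Transitive: yes — every two-step R-path is closed by a direct edge.
Euclidean: yes — any two successors of a common world are R-related.
Only reflexive fails.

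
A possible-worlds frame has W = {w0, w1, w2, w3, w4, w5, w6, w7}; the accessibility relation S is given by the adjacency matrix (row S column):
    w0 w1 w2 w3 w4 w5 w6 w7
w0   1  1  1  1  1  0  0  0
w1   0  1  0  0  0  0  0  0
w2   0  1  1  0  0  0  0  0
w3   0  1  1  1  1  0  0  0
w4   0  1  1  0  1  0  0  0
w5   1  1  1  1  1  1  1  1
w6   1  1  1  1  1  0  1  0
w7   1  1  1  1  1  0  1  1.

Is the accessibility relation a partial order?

Reflexive: yes — every world is S-related to itself.
Transitive: yes — every two-step S-path is closed by a direct edge.
Antisymmetric: yes — no distinct pair is related both ways.
So S is a partial order.

Yes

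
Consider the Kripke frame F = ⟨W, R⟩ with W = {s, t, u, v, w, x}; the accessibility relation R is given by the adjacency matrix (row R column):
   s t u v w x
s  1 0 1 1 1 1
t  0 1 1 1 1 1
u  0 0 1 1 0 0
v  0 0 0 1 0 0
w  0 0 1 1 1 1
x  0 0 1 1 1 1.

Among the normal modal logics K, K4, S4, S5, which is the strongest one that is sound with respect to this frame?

Transitive (axiom 4): yes — every two-step R-path is closed by a direct edge.
Reflexive (axiom T): yes — every world is R-related to itself.
Euclidean (axiom 5): no — s R u and s R w, but not u R w.
So F validates K, K4, S4; S5 would additionally require R to be Euclidean. The strongest is S4.

S4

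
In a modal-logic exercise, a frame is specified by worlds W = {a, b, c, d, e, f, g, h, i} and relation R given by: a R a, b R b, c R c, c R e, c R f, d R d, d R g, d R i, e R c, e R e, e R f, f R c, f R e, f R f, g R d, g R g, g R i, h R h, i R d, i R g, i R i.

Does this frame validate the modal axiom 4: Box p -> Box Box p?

The schema 4 characterises exactly the transitive frames.
Transitive: yes — every two-step R-path is closed by a direct edge.

Yes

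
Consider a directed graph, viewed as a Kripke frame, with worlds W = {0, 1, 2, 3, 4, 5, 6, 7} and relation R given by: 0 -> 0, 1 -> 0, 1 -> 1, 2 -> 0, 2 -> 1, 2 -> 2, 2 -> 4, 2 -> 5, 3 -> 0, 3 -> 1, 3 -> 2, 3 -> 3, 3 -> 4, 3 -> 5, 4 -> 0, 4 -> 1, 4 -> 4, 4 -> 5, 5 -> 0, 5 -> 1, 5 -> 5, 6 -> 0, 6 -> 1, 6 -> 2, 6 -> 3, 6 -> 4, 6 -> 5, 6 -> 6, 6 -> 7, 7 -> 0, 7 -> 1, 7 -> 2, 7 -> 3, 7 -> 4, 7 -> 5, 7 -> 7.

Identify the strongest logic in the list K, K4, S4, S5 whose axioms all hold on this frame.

Transitive (axiom 4): yes — every two-step R-path is closed by a direct edge.
Reflexive (axiom T): yes — every world is R-related to itself.
Euclidean (axiom 5): no — 2 R 0 and 2 R 1, but not 0 R 1.
So F validates K, K4, S4; S5 would additionally require R to be Euclidean. The strongest is S4.

S4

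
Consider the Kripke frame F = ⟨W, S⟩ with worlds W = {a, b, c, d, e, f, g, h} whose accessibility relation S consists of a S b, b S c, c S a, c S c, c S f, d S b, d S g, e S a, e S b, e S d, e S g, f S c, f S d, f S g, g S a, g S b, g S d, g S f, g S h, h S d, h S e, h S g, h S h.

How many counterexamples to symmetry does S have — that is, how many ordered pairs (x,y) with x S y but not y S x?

Enumerating: (a,b), (b,c), (c,a), (d,b), (e,a), (e,b), (e,d), (e,g), (f,d), (g,a), (g,b), (h,d), (h,e).

13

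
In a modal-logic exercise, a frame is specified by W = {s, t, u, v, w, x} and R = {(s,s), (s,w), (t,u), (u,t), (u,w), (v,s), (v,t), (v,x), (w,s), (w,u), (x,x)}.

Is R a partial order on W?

No

Reflexive: no — t is not related to itself.
Transitive: no — s R w and w R u, but not s R u.
Antisymmetric: no — s R w and w R s with s ≠ w.
So R is not a partial order.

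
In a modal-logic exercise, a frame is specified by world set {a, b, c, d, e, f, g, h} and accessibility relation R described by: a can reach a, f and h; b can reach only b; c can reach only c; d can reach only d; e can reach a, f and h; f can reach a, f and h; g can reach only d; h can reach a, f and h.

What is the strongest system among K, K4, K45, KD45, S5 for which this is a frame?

Transitive (axiom 4): yes — every two-step R-path is closed by a direct edge.
Euclidean (axiom 5): yes — any two successors of a common world are R-related.
Serial (axiom D): yes — every world has a successor (e.g. a R a).
Reflexive (axiom T): no — e is not related to itself.
So F validates K, K4, K45, KD45; S5 would additionally require R to be reflexive. The strongest is KD45.

KD45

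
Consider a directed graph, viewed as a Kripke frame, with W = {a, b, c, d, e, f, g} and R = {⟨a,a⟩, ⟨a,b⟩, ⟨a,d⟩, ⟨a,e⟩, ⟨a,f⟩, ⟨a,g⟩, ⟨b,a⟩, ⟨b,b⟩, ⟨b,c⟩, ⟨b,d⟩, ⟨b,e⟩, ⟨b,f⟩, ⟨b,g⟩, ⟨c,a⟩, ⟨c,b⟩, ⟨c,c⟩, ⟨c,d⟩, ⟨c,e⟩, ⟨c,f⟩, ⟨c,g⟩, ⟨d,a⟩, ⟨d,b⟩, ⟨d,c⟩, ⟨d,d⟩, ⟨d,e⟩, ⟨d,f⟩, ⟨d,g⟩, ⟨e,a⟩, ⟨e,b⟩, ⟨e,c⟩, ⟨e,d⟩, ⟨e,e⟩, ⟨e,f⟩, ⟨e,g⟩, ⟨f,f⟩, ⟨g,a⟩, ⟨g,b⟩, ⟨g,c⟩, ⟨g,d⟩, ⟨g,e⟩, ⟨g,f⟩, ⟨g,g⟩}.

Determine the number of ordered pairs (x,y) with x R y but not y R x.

7

Enumerating: (a,f), (b,f), (c,a), (c,f), (d,f), (e,f), (g,f).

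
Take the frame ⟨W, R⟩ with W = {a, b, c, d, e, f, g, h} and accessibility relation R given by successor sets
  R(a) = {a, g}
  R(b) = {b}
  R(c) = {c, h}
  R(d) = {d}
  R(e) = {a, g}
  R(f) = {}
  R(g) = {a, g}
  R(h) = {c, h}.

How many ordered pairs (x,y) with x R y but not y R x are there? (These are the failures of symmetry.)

2

Enumerating: (e,a), (e,g).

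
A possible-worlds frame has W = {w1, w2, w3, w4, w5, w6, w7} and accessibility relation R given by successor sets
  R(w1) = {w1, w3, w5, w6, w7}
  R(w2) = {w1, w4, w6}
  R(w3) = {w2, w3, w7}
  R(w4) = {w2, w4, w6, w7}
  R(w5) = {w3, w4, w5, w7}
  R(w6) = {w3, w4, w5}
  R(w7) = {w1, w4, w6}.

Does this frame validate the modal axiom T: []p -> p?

No

By correspondence theory, T is valid on a frame iff R is reflexive.
Reflexive: no — w2 is not related to itself.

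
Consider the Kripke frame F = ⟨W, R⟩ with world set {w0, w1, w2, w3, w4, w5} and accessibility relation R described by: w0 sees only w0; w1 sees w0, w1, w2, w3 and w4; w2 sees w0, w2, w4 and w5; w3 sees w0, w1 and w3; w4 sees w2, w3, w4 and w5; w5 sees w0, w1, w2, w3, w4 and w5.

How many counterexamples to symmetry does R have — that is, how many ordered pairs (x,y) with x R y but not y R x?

Enumerating: (w1,w0), (w1,w2), (w1,w4), (w2,w0), (w3,w0), (w4,w3), (w5,w0), (w5,w1), (w5,w3).

9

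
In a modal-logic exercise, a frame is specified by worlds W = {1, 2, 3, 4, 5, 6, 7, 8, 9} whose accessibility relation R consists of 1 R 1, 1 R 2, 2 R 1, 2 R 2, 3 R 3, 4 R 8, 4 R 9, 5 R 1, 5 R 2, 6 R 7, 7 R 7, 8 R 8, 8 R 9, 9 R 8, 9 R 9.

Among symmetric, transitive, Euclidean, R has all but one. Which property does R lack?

symmetric

Symmetric: no — 4 R 8 but not 8 R 4.
Transitive: yes — every two-step R-path is closed by a direct edge.
Euclidean: yes — any two successors of a common world are R-related.
Only symmetric fails.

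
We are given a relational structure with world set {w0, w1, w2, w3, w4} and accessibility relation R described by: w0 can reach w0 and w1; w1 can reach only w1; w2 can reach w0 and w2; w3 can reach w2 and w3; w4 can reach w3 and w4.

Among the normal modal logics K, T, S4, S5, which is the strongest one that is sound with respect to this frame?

Reflexive (axiom T): yes — every world is R-related to itself.
Transitive (axiom 4): no — w2 R w0 and w0 R w1, but not w2 R w1.
Euclidean (axiom 5): no — w0 R w1 and w0 R w0, but not w1 R w0.
So F validates K, T; S4 would additionally require R to be transitive. The strongest is T.

T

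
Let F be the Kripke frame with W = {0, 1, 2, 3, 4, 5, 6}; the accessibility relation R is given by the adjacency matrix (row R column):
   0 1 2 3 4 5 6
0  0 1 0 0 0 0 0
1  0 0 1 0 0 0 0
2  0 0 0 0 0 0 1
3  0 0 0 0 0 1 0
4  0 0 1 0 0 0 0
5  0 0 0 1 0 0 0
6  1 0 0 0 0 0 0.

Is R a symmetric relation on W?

No

Symmetric: no — 0 R 1 but not 1 R 0.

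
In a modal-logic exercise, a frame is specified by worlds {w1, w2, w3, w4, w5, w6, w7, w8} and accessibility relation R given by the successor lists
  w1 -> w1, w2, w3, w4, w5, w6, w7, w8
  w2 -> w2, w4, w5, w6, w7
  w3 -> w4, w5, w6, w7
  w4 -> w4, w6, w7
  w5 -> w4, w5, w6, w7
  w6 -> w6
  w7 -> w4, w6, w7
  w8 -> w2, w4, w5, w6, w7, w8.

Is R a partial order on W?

Reflexive: no — w3 is not related to itself.
Transitive: yes — every two-step R-path is closed by a direct edge.
Antisymmetric: no — w4 R w7 and w7 R w4 with w4 ≠ w7.
So R is not a partial order.

No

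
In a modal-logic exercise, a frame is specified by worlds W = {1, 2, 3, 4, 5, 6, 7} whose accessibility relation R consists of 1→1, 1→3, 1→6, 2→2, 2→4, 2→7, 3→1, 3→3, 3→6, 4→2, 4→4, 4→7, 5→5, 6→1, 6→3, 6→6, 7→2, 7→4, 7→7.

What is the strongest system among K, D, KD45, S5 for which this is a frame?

S5

Serial (axiom D): yes — every world has a successor (e.g. 1 R 1).
Euclidean (axiom 5): yes — any two successors of a common world are R-related.
Transitive (axiom 4): yes — every two-step R-path is closed by a direct edge.
Reflexive (axiom T): yes — every world is R-related to itself.
So F validates K, D, KD45, S5. The strongest is S5.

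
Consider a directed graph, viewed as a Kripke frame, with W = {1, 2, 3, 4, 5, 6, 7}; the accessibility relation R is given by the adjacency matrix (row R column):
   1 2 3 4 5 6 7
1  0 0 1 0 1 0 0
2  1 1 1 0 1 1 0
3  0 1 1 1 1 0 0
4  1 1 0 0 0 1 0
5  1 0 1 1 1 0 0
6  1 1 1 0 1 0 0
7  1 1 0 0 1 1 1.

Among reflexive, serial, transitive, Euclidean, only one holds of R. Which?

serial

Reflexive: no — 1 is not related to itself.
Serial: yes — every world has a successor (e.g. 1 R 3).
Transitive: no — 1 R 3 and 3 R 2, but not 1 R 2.
Euclidean: no — 2 R 1 and 2 R 6, but not 1 R 6.
Only serial holds.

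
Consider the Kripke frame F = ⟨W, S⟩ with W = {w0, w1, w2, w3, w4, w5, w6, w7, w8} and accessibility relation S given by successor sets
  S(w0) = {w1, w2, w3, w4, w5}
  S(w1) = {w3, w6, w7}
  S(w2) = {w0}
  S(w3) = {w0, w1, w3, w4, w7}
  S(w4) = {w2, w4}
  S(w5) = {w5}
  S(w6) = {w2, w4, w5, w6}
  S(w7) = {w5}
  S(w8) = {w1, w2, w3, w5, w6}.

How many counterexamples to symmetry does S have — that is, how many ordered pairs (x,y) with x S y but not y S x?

Enumerating: (w0,w1), (w0,w4), (w0,w5), (w1,w6), (w1,w7), (w3,w4), (w3,w7), (w4,w2), (w6,w2), (w6,w4), (w6,w5), (w7,w5), (w8,w1), (w8,w2), (w8,w3), (w8,w5), (w8,w6).

17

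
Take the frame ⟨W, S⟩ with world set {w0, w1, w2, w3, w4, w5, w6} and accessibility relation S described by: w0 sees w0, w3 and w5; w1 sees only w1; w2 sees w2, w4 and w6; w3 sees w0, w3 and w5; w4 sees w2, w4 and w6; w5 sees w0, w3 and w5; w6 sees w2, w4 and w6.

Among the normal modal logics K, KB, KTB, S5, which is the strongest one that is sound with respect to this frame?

Symmetric (axiom B): yes — every pair in S has its reverse in S.
Reflexive (axiom T): yes — every world is S-related to itself.
Euclidean (axiom 5): yes — any two successors of a common world are S-related.
So F validates K, KB, KTB, S5. The strongest is S5.

S5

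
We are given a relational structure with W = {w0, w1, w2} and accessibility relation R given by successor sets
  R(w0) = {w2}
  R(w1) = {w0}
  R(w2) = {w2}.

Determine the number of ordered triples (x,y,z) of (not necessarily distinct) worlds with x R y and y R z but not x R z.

Enumerating: (w1,w0,w2).

1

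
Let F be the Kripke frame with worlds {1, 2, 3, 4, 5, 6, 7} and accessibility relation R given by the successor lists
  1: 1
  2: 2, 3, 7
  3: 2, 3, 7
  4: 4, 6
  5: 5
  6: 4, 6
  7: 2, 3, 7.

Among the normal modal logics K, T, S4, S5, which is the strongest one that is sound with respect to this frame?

S5

Reflexive (axiom T): yes — every world is R-related to itself.
Transitive (axiom 4): yes — every two-step R-path is closed by a direct edge.
Euclidean (axiom 5): yes — any two successors of a common world are R-related.
So F validates K, T, S4, S5. The strongest is S5.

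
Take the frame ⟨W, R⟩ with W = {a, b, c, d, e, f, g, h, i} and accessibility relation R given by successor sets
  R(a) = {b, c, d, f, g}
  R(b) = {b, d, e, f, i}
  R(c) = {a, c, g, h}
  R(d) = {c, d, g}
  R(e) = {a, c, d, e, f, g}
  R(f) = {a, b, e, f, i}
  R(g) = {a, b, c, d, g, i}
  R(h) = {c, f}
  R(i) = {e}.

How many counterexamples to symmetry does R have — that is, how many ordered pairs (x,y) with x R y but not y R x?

15

Enumerating: (a,b), (a,d), (b,d), (b,e), (b,i), (d,c), (e,a), (e,c), (e,d), (e,g), (f,i), (g,b), (g,i), (h,f), (i,e).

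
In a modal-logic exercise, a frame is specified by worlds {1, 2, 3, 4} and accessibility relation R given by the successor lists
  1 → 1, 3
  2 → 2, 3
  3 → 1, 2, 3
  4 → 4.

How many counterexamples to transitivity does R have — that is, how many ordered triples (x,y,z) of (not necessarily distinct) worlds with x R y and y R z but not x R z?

Enumerating: (1,3,2), (2,3,1).

2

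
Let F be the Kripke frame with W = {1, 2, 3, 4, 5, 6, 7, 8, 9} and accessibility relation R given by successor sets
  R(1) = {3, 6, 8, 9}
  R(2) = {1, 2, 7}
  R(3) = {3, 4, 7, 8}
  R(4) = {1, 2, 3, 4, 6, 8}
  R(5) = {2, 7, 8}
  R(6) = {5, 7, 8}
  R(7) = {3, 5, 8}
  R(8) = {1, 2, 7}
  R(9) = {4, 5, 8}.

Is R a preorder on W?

Reflexive: no — 1 is not related to itself.
Transitive: no — 1 R 3 and 3 R 4, but not 1 R 4.
So R is not a preorder.

No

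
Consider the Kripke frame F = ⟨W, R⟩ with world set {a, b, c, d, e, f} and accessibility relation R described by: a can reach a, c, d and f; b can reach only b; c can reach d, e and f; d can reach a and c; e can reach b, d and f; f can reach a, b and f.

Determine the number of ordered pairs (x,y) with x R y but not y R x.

7

Enumerating: (a,c), (c,e), (c,f), (e,b), (e,d), (e,f), (f,b).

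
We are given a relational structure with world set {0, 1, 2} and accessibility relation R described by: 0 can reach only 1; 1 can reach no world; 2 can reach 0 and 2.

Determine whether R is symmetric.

No

Symmetric: no — 0 R 1 but not 1 R 0.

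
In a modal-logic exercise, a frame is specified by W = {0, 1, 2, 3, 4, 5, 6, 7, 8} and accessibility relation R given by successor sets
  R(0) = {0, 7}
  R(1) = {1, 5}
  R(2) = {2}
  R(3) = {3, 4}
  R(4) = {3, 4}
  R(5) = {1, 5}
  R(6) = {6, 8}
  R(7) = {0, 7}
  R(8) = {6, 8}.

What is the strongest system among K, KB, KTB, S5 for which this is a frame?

Symmetric (axiom B): yes — every pair in R has its reverse in R.
Reflexive (axiom T): yes — every world is R-related to itself.
Euclidean (axiom 5): yes — any two successors of a common world are R-related.
So F validates K, KB, KTB, S5. The strongest is S5.

S5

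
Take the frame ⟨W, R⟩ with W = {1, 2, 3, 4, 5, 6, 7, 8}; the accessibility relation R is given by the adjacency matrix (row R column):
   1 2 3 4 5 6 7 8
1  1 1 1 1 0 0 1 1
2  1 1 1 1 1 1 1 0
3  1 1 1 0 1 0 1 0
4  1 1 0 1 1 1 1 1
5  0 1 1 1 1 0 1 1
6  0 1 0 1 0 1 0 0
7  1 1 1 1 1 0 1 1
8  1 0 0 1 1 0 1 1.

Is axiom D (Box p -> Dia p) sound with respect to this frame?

Yes

Axiom D corresponds to the accessibility relation being serial.
Serial: yes — every world has a successor (e.g. 1 R 1).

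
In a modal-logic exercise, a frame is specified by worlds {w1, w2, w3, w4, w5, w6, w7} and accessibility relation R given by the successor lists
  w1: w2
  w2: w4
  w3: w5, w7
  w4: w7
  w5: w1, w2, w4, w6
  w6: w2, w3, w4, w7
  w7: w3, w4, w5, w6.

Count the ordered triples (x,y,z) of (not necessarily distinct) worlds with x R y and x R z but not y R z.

Enumerating: (w1,w2,w2), (w2,w4,w4), (w3,w5,w5), (w3,w5,w7), (w3,w7,w7), (w4,w7,w7), (w5,w1,w1), (w5,w1,w4), (w5,w1,w6), (w5,w2,w1), (w5,w2,w2), (w5,w2,w6), … and 28 more.
Total: 40.

40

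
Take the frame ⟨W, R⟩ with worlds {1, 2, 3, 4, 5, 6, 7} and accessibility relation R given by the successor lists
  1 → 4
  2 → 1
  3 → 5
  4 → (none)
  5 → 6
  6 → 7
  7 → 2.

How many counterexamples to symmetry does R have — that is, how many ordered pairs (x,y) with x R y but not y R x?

6

Enumerating: (1,4), (2,1), (3,5), (5,6), (6,7), (7,2).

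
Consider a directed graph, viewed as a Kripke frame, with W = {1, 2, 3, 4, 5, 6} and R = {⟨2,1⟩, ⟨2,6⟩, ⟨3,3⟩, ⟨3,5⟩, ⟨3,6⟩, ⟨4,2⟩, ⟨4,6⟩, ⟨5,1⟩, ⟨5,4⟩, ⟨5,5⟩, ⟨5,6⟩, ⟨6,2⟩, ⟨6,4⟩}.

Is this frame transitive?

No

Transitive: no — 2 R 6 and 6 R 4, but not 2 R 4.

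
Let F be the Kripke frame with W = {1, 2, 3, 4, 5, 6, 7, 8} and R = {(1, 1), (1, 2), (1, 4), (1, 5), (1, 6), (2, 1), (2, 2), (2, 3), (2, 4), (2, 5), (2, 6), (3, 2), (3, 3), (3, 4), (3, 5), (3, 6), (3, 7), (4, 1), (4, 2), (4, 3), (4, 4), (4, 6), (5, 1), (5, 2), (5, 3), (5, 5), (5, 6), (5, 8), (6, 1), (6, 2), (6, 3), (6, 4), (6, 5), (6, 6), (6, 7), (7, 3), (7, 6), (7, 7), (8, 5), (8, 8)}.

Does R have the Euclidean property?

Euclidean: no — 1 R 4 and 1 R 5, but not 4 R 5.

No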